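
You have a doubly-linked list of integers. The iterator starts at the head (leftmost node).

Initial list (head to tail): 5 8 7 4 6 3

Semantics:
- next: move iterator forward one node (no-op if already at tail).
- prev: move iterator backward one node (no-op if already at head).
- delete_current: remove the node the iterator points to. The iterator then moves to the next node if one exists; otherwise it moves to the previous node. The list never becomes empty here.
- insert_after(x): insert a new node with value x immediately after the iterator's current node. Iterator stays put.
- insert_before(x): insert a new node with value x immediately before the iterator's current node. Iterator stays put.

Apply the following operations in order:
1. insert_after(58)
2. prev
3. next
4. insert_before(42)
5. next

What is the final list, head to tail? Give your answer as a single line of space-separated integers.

After 1 (insert_after(58)): list=[5, 58, 8, 7, 4, 6, 3] cursor@5
After 2 (prev): list=[5, 58, 8, 7, 4, 6, 3] cursor@5
After 3 (next): list=[5, 58, 8, 7, 4, 6, 3] cursor@58
After 4 (insert_before(42)): list=[5, 42, 58, 8, 7, 4, 6, 3] cursor@58
After 5 (next): list=[5, 42, 58, 8, 7, 4, 6, 3] cursor@8

Answer: 5 42 58 8 7 4 6 3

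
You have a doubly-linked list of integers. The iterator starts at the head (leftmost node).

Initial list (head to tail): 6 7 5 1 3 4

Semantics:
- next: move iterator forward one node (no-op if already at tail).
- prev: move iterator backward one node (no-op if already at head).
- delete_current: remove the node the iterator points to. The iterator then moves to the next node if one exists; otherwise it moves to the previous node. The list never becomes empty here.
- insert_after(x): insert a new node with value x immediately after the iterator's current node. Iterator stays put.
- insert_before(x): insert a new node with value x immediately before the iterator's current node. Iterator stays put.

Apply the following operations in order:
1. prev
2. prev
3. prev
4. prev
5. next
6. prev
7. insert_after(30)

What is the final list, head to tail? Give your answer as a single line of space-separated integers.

After 1 (prev): list=[6, 7, 5, 1, 3, 4] cursor@6
After 2 (prev): list=[6, 7, 5, 1, 3, 4] cursor@6
After 3 (prev): list=[6, 7, 5, 1, 3, 4] cursor@6
After 4 (prev): list=[6, 7, 5, 1, 3, 4] cursor@6
After 5 (next): list=[6, 7, 5, 1, 3, 4] cursor@7
After 6 (prev): list=[6, 7, 5, 1, 3, 4] cursor@6
After 7 (insert_after(30)): list=[6, 30, 7, 5, 1, 3, 4] cursor@6

Answer: 6 30 7 5 1 3 4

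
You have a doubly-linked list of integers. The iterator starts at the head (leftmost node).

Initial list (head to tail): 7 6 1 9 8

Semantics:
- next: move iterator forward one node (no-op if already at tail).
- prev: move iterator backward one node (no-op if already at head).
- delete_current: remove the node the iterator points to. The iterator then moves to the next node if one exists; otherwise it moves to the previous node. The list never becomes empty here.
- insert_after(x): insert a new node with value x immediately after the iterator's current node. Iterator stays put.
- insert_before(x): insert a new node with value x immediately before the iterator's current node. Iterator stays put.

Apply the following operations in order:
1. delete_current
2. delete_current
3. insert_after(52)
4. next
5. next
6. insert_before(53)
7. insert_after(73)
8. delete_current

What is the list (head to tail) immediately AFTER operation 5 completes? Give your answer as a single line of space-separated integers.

Answer: 1 52 9 8

Derivation:
After 1 (delete_current): list=[6, 1, 9, 8] cursor@6
After 2 (delete_current): list=[1, 9, 8] cursor@1
After 3 (insert_after(52)): list=[1, 52, 9, 8] cursor@1
After 4 (next): list=[1, 52, 9, 8] cursor@52
After 5 (next): list=[1, 52, 9, 8] cursor@9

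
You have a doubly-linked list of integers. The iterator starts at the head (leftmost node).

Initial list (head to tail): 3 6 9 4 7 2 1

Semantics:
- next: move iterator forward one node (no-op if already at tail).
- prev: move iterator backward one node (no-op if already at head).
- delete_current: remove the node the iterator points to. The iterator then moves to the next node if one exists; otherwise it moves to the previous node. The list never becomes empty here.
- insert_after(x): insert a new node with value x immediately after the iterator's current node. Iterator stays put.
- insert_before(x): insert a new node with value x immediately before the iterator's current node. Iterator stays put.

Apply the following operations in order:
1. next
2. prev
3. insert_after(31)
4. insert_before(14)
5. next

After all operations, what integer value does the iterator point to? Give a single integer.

After 1 (next): list=[3, 6, 9, 4, 7, 2, 1] cursor@6
After 2 (prev): list=[3, 6, 9, 4, 7, 2, 1] cursor@3
After 3 (insert_after(31)): list=[3, 31, 6, 9, 4, 7, 2, 1] cursor@3
After 4 (insert_before(14)): list=[14, 3, 31, 6, 9, 4, 7, 2, 1] cursor@3
After 5 (next): list=[14, 3, 31, 6, 9, 4, 7, 2, 1] cursor@31

Answer: 31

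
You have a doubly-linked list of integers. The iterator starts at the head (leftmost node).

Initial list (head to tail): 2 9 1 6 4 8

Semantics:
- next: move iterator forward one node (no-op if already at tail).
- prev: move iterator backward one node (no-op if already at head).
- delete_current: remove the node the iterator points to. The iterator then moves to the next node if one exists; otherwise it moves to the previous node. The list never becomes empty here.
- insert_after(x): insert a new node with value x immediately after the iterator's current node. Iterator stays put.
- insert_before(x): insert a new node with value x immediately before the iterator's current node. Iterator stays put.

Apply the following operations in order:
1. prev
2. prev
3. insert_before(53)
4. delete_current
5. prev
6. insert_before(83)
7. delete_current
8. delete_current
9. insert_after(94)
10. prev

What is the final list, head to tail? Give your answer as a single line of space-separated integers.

After 1 (prev): list=[2, 9, 1, 6, 4, 8] cursor@2
After 2 (prev): list=[2, 9, 1, 6, 4, 8] cursor@2
After 3 (insert_before(53)): list=[53, 2, 9, 1, 6, 4, 8] cursor@2
After 4 (delete_current): list=[53, 9, 1, 6, 4, 8] cursor@9
After 5 (prev): list=[53, 9, 1, 6, 4, 8] cursor@53
After 6 (insert_before(83)): list=[83, 53, 9, 1, 6, 4, 8] cursor@53
After 7 (delete_current): list=[83, 9, 1, 6, 4, 8] cursor@9
After 8 (delete_current): list=[83, 1, 6, 4, 8] cursor@1
After 9 (insert_after(94)): list=[83, 1, 94, 6, 4, 8] cursor@1
After 10 (prev): list=[83, 1, 94, 6, 4, 8] cursor@83

Answer: 83 1 94 6 4 8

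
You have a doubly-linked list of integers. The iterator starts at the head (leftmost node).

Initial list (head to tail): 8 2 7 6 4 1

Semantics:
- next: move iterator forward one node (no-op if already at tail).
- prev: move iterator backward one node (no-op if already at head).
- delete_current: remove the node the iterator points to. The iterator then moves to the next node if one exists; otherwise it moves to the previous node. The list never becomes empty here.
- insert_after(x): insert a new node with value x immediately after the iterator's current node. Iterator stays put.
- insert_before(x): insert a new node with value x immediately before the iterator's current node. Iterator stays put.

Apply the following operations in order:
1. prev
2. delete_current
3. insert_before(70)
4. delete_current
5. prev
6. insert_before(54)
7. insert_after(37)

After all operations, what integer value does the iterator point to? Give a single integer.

Answer: 70

Derivation:
After 1 (prev): list=[8, 2, 7, 6, 4, 1] cursor@8
After 2 (delete_current): list=[2, 7, 6, 4, 1] cursor@2
After 3 (insert_before(70)): list=[70, 2, 7, 6, 4, 1] cursor@2
After 4 (delete_current): list=[70, 7, 6, 4, 1] cursor@7
After 5 (prev): list=[70, 7, 6, 4, 1] cursor@70
After 6 (insert_before(54)): list=[54, 70, 7, 6, 4, 1] cursor@70
After 7 (insert_after(37)): list=[54, 70, 37, 7, 6, 4, 1] cursor@70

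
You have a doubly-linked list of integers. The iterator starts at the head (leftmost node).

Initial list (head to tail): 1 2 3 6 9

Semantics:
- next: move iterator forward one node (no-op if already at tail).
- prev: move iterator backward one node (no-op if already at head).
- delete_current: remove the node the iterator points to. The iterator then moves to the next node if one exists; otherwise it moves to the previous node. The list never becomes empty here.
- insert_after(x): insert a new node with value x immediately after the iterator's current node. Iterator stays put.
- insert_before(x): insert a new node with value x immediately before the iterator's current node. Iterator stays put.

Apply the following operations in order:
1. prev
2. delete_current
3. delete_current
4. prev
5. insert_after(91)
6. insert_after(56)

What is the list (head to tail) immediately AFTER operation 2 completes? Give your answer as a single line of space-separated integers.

Answer: 2 3 6 9

Derivation:
After 1 (prev): list=[1, 2, 3, 6, 9] cursor@1
After 2 (delete_current): list=[2, 3, 6, 9] cursor@2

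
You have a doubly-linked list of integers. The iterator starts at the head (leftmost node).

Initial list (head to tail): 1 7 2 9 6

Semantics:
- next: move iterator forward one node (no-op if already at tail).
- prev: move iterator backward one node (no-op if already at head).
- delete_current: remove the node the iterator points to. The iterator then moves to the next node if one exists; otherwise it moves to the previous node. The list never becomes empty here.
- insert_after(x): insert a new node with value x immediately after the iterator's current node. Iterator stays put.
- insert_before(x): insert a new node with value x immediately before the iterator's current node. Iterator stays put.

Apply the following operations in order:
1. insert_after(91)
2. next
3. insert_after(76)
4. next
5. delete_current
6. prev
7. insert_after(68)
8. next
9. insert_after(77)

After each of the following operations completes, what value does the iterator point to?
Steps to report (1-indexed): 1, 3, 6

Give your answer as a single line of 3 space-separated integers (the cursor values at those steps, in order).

Answer: 1 91 91

Derivation:
After 1 (insert_after(91)): list=[1, 91, 7, 2, 9, 6] cursor@1
After 2 (next): list=[1, 91, 7, 2, 9, 6] cursor@91
After 3 (insert_after(76)): list=[1, 91, 76, 7, 2, 9, 6] cursor@91
After 4 (next): list=[1, 91, 76, 7, 2, 9, 6] cursor@76
After 5 (delete_current): list=[1, 91, 7, 2, 9, 6] cursor@7
After 6 (prev): list=[1, 91, 7, 2, 9, 6] cursor@91
After 7 (insert_after(68)): list=[1, 91, 68, 7, 2, 9, 6] cursor@91
After 8 (next): list=[1, 91, 68, 7, 2, 9, 6] cursor@68
After 9 (insert_after(77)): list=[1, 91, 68, 77, 7, 2, 9, 6] cursor@68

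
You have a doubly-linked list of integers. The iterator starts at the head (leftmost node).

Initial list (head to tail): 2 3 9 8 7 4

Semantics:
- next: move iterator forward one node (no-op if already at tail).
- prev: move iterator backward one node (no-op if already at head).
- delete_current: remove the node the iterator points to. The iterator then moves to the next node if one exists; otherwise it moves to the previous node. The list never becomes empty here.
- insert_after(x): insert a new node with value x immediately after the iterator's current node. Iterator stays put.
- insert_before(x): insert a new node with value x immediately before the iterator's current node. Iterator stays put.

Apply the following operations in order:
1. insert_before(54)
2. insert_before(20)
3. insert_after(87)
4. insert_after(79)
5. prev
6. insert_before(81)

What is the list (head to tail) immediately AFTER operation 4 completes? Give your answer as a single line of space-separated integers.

Answer: 54 20 2 79 87 3 9 8 7 4

Derivation:
After 1 (insert_before(54)): list=[54, 2, 3, 9, 8, 7, 4] cursor@2
After 2 (insert_before(20)): list=[54, 20, 2, 3, 9, 8, 7, 4] cursor@2
After 3 (insert_after(87)): list=[54, 20, 2, 87, 3, 9, 8, 7, 4] cursor@2
After 4 (insert_after(79)): list=[54, 20, 2, 79, 87, 3, 9, 8, 7, 4] cursor@2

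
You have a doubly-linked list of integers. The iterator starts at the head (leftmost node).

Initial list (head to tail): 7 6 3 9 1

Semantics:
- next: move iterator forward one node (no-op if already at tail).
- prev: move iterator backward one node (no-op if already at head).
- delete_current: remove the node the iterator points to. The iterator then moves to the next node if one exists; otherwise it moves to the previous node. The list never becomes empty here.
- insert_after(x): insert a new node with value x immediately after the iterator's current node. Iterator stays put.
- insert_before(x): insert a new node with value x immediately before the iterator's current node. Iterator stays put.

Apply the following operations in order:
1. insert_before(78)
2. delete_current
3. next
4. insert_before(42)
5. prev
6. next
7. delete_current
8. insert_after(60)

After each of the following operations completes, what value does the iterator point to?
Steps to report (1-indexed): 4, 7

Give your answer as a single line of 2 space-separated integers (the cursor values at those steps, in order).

After 1 (insert_before(78)): list=[78, 7, 6, 3, 9, 1] cursor@7
After 2 (delete_current): list=[78, 6, 3, 9, 1] cursor@6
After 3 (next): list=[78, 6, 3, 9, 1] cursor@3
After 4 (insert_before(42)): list=[78, 6, 42, 3, 9, 1] cursor@3
After 5 (prev): list=[78, 6, 42, 3, 9, 1] cursor@42
After 6 (next): list=[78, 6, 42, 3, 9, 1] cursor@3
After 7 (delete_current): list=[78, 6, 42, 9, 1] cursor@9
After 8 (insert_after(60)): list=[78, 6, 42, 9, 60, 1] cursor@9

Answer: 3 9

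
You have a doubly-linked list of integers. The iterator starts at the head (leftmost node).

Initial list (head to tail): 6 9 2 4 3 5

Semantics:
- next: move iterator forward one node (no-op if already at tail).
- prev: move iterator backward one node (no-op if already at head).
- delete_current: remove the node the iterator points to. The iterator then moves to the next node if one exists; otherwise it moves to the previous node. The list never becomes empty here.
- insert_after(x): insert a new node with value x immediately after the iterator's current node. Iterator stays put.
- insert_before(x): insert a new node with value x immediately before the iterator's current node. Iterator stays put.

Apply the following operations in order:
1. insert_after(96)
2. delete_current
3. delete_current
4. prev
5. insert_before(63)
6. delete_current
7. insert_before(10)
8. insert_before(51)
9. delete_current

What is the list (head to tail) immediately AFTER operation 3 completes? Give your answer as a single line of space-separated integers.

After 1 (insert_after(96)): list=[6, 96, 9, 2, 4, 3, 5] cursor@6
After 2 (delete_current): list=[96, 9, 2, 4, 3, 5] cursor@96
After 3 (delete_current): list=[9, 2, 4, 3, 5] cursor@9

Answer: 9 2 4 3 5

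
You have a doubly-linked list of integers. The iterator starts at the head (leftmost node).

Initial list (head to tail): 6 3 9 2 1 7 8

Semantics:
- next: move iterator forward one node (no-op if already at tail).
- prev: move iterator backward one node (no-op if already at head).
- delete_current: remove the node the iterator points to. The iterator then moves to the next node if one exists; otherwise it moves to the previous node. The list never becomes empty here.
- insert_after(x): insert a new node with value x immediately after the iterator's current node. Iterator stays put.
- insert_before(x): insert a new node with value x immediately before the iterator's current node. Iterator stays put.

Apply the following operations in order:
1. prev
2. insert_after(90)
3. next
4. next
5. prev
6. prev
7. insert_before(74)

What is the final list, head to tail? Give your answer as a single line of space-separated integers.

After 1 (prev): list=[6, 3, 9, 2, 1, 7, 8] cursor@6
After 2 (insert_after(90)): list=[6, 90, 3, 9, 2, 1, 7, 8] cursor@6
After 3 (next): list=[6, 90, 3, 9, 2, 1, 7, 8] cursor@90
After 4 (next): list=[6, 90, 3, 9, 2, 1, 7, 8] cursor@3
After 5 (prev): list=[6, 90, 3, 9, 2, 1, 7, 8] cursor@90
After 6 (prev): list=[6, 90, 3, 9, 2, 1, 7, 8] cursor@6
After 7 (insert_before(74)): list=[74, 6, 90, 3, 9, 2, 1, 7, 8] cursor@6

Answer: 74 6 90 3 9 2 1 7 8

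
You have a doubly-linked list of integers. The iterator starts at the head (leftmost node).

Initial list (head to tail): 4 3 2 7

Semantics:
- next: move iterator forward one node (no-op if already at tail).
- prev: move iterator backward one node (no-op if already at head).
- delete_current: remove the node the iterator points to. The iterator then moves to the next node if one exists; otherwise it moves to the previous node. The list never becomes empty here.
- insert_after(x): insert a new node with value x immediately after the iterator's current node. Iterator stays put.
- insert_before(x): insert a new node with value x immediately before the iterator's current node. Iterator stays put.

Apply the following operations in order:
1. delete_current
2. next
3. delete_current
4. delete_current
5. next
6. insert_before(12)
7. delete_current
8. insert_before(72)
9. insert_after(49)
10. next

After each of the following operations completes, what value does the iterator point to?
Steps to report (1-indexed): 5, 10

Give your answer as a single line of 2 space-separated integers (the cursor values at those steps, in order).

After 1 (delete_current): list=[3, 2, 7] cursor@3
After 2 (next): list=[3, 2, 7] cursor@2
After 3 (delete_current): list=[3, 7] cursor@7
After 4 (delete_current): list=[3] cursor@3
After 5 (next): list=[3] cursor@3
After 6 (insert_before(12)): list=[12, 3] cursor@3
After 7 (delete_current): list=[12] cursor@12
After 8 (insert_before(72)): list=[72, 12] cursor@12
After 9 (insert_after(49)): list=[72, 12, 49] cursor@12
After 10 (next): list=[72, 12, 49] cursor@49

Answer: 3 49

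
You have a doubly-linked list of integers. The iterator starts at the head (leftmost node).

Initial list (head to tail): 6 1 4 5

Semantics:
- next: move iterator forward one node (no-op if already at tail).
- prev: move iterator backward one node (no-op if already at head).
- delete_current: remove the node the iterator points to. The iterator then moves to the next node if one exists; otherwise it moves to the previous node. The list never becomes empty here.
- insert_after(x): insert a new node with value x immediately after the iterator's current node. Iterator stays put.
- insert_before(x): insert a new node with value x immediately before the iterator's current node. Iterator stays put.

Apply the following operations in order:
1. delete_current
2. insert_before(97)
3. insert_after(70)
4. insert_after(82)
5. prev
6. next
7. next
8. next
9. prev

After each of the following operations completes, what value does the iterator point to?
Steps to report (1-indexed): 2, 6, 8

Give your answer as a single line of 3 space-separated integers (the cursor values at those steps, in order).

After 1 (delete_current): list=[1, 4, 5] cursor@1
After 2 (insert_before(97)): list=[97, 1, 4, 5] cursor@1
After 3 (insert_after(70)): list=[97, 1, 70, 4, 5] cursor@1
After 4 (insert_after(82)): list=[97, 1, 82, 70, 4, 5] cursor@1
After 5 (prev): list=[97, 1, 82, 70, 4, 5] cursor@97
After 6 (next): list=[97, 1, 82, 70, 4, 5] cursor@1
After 7 (next): list=[97, 1, 82, 70, 4, 5] cursor@82
After 8 (next): list=[97, 1, 82, 70, 4, 5] cursor@70
After 9 (prev): list=[97, 1, 82, 70, 4, 5] cursor@82

Answer: 1 1 70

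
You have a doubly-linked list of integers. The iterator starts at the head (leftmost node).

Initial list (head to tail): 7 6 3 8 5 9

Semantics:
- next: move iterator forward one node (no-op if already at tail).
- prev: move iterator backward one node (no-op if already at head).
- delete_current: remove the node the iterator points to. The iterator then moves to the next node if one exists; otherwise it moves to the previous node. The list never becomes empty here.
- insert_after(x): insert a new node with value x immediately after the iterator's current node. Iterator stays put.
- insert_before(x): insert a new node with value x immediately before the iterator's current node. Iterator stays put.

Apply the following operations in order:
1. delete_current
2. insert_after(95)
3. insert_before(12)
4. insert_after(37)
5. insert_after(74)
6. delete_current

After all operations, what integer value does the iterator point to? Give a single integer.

Answer: 74

Derivation:
After 1 (delete_current): list=[6, 3, 8, 5, 9] cursor@6
After 2 (insert_after(95)): list=[6, 95, 3, 8, 5, 9] cursor@6
After 3 (insert_before(12)): list=[12, 6, 95, 3, 8, 5, 9] cursor@6
After 4 (insert_after(37)): list=[12, 6, 37, 95, 3, 8, 5, 9] cursor@6
After 5 (insert_after(74)): list=[12, 6, 74, 37, 95, 3, 8, 5, 9] cursor@6
After 6 (delete_current): list=[12, 74, 37, 95, 3, 8, 5, 9] cursor@74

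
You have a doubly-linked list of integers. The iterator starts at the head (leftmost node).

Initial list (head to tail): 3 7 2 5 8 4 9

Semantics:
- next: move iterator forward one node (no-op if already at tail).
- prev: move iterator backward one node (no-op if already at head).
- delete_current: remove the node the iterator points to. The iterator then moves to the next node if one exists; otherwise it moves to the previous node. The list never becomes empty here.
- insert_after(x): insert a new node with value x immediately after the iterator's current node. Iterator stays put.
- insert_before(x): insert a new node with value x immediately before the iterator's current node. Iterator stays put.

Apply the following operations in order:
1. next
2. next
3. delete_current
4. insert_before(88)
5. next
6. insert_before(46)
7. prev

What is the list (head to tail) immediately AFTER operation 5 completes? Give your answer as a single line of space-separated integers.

Answer: 3 7 88 5 8 4 9

Derivation:
After 1 (next): list=[3, 7, 2, 5, 8, 4, 9] cursor@7
After 2 (next): list=[3, 7, 2, 5, 8, 4, 9] cursor@2
After 3 (delete_current): list=[3, 7, 5, 8, 4, 9] cursor@5
After 4 (insert_before(88)): list=[3, 7, 88, 5, 8, 4, 9] cursor@5
After 5 (next): list=[3, 7, 88, 5, 8, 4, 9] cursor@8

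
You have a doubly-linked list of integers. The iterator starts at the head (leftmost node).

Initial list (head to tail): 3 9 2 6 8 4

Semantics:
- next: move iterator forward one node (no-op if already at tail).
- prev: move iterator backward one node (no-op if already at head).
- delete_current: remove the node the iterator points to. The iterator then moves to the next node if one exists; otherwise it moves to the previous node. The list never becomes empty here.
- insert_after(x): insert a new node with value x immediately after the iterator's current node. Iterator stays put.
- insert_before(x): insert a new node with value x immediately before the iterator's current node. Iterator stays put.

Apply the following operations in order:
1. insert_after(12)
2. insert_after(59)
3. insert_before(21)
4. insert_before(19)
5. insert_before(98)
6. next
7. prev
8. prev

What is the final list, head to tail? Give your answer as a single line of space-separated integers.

Answer: 21 19 98 3 59 12 9 2 6 8 4

Derivation:
After 1 (insert_after(12)): list=[3, 12, 9, 2, 6, 8, 4] cursor@3
After 2 (insert_after(59)): list=[3, 59, 12, 9, 2, 6, 8, 4] cursor@3
After 3 (insert_before(21)): list=[21, 3, 59, 12, 9, 2, 6, 8, 4] cursor@3
After 4 (insert_before(19)): list=[21, 19, 3, 59, 12, 9, 2, 6, 8, 4] cursor@3
After 5 (insert_before(98)): list=[21, 19, 98, 3, 59, 12, 9, 2, 6, 8, 4] cursor@3
After 6 (next): list=[21, 19, 98, 3, 59, 12, 9, 2, 6, 8, 4] cursor@59
After 7 (prev): list=[21, 19, 98, 3, 59, 12, 9, 2, 6, 8, 4] cursor@3
After 8 (prev): list=[21, 19, 98, 3, 59, 12, 9, 2, 6, 8, 4] cursor@98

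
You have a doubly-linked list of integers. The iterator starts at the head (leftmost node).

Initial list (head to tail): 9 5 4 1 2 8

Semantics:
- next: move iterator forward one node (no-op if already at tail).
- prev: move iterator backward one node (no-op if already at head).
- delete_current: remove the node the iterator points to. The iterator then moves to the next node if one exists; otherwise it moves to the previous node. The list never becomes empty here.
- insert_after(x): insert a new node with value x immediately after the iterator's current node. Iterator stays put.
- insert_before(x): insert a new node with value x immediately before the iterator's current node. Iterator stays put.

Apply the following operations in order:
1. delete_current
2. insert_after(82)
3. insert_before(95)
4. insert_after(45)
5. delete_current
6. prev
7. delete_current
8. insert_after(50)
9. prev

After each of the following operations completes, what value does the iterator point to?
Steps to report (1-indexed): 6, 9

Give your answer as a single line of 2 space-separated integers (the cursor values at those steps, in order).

Answer: 95 45

Derivation:
After 1 (delete_current): list=[5, 4, 1, 2, 8] cursor@5
After 2 (insert_after(82)): list=[5, 82, 4, 1, 2, 8] cursor@5
After 3 (insert_before(95)): list=[95, 5, 82, 4, 1, 2, 8] cursor@5
After 4 (insert_after(45)): list=[95, 5, 45, 82, 4, 1, 2, 8] cursor@5
After 5 (delete_current): list=[95, 45, 82, 4, 1, 2, 8] cursor@45
After 6 (prev): list=[95, 45, 82, 4, 1, 2, 8] cursor@95
After 7 (delete_current): list=[45, 82, 4, 1, 2, 8] cursor@45
After 8 (insert_after(50)): list=[45, 50, 82, 4, 1, 2, 8] cursor@45
After 9 (prev): list=[45, 50, 82, 4, 1, 2, 8] cursor@45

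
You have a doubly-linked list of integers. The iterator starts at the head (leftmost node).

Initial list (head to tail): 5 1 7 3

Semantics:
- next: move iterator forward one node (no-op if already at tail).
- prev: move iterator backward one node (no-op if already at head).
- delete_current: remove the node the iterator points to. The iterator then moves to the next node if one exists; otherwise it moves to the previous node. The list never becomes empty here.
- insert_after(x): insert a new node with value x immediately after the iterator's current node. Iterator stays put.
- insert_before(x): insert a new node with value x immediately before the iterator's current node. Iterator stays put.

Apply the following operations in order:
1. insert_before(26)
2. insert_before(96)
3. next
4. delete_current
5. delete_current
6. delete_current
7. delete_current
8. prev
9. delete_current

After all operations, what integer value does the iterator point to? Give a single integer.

Answer: 96

Derivation:
After 1 (insert_before(26)): list=[26, 5, 1, 7, 3] cursor@5
After 2 (insert_before(96)): list=[26, 96, 5, 1, 7, 3] cursor@5
After 3 (next): list=[26, 96, 5, 1, 7, 3] cursor@1
After 4 (delete_current): list=[26, 96, 5, 7, 3] cursor@7
After 5 (delete_current): list=[26, 96, 5, 3] cursor@3
After 6 (delete_current): list=[26, 96, 5] cursor@5
After 7 (delete_current): list=[26, 96] cursor@96
After 8 (prev): list=[26, 96] cursor@26
After 9 (delete_current): list=[96] cursor@96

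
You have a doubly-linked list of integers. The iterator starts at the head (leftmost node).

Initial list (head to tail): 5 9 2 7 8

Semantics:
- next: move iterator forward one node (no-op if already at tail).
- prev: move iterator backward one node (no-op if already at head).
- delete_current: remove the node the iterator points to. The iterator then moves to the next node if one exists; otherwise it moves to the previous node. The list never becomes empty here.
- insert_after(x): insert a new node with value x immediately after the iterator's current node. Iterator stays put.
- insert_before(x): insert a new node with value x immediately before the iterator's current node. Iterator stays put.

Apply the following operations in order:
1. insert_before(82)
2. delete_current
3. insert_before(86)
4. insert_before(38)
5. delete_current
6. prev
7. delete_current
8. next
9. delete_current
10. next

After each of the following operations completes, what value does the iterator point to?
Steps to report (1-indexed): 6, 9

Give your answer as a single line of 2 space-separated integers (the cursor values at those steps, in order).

Answer: 38 8

Derivation:
After 1 (insert_before(82)): list=[82, 5, 9, 2, 7, 8] cursor@5
After 2 (delete_current): list=[82, 9, 2, 7, 8] cursor@9
After 3 (insert_before(86)): list=[82, 86, 9, 2, 7, 8] cursor@9
After 4 (insert_before(38)): list=[82, 86, 38, 9, 2, 7, 8] cursor@9
After 5 (delete_current): list=[82, 86, 38, 2, 7, 8] cursor@2
After 6 (prev): list=[82, 86, 38, 2, 7, 8] cursor@38
After 7 (delete_current): list=[82, 86, 2, 7, 8] cursor@2
After 8 (next): list=[82, 86, 2, 7, 8] cursor@7
After 9 (delete_current): list=[82, 86, 2, 8] cursor@8
After 10 (next): list=[82, 86, 2, 8] cursor@8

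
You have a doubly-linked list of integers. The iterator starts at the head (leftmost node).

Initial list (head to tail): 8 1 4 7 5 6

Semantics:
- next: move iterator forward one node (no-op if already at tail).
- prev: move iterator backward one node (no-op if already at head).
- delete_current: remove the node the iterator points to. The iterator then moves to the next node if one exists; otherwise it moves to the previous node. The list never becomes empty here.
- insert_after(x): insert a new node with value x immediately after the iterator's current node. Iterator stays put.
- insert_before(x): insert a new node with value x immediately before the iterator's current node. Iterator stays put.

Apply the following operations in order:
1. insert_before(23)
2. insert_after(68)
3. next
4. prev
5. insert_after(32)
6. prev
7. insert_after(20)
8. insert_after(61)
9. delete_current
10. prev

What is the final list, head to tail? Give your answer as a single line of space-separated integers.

Answer: 61 20 8 32 68 1 4 7 5 6

Derivation:
After 1 (insert_before(23)): list=[23, 8, 1, 4, 7, 5, 6] cursor@8
After 2 (insert_after(68)): list=[23, 8, 68, 1, 4, 7, 5, 6] cursor@8
After 3 (next): list=[23, 8, 68, 1, 4, 7, 5, 6] cursor@68
After 4 (prev): list=[23, 8, 68, 1, 4, 7, 5, 6] cursor@8
After 5 (insert_after(32)): list=[23, 8, 32, 68, 1, 4, 7, 5, 6] cursor@8
After 6 (prev): list=[23, 8, 32, 68, 1, 4, 7, 5, 6] cursor@23
After 7 (insert_after(20)): list=[23, 20, 8, 32, 68, 1, 4, 7, 5, 6] cursor@23
After 8 (insert_after(61)): list=[23, 61, 20, 8, 32, 68, 1, 4, 7, 5, 6] cursor@23
After 9 (delete_current): list=[61, 20, 8, 32, 68, 1, 4, 7, 5, 6] cursor@61
After 10 (prev): list=[61, 20, 8, 32, 68, 1, 4, 7, 5, 6] cursor@61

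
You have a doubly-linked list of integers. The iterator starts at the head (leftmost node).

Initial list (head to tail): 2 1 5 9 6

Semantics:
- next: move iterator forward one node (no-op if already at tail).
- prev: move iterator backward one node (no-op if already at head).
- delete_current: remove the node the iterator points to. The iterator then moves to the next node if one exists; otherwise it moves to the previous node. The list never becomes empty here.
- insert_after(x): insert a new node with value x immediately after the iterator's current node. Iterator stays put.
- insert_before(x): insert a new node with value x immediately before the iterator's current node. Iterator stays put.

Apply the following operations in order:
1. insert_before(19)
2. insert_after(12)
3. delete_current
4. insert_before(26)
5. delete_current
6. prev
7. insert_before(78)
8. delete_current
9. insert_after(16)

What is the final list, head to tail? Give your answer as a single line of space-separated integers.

Answer: 19 78 1 16 5 9 6

Derivation:
After 1 (insert_before(19)): list=[19, 2, 1, 5, 9, 6] cursor@2
After 2 (insert_after(12)): list=[19, 2, 12, 1, 5, 9, 6] cursor@2
After 3 (delete_current): list=[19, 12, 1, 5, 9, 6] cursor@12
After 4 (insert_before(26)): list=[19, 26, 12, 1, 5, 9, 6] cursor@12
After 5 (delete_current): list=[19, 26, 1, 5, 9, 6] cursor@1
After 6 (prev): list=[19, 26, 1, 5, 9, 6] cursor@26
After 7 (insert_before(78)): list=[19, 78, 26, 1, 5, 9, 6] cursor@26
After 8 (delete_current): list=[19, 78, 1, 5, 9, 6] cursor@1
After 9 (insert_after(16)): list=[19, 78, 1, 16, 5, 9, 6] cursor@1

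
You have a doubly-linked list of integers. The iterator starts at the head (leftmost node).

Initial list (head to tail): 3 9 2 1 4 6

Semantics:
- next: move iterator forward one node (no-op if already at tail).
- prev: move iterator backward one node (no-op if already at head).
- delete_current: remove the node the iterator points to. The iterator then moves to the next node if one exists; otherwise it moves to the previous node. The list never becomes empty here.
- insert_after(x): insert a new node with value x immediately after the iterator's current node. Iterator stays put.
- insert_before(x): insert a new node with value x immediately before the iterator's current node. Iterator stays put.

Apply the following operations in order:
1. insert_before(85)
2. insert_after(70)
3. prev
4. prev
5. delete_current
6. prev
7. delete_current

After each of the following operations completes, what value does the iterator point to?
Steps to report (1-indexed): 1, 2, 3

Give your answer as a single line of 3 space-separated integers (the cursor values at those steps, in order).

Answer: 3 3 85

Derivation:
After 1 (insert_before(85)): list=[85, 3, 9, 2, 1, 4, 6] cursor@3
After 2 (insert_after(70)): list=[85, 3, 70, 9, 2, 1, 4, 6] cursor@3
After 3 (prev): list=[85, 3, 70, 9, 2, 1, 4, 6] cursor@85
After 4 (prev): list=[85, 3, 70, 9, 2, 1, 4, 6] cursor@85
After 5 (delete_current): list=[3, 70, 9, 2, 1, 4, 6] cursor@3
After 6 (prev): list=[3, 70, 9, 2, 1, 4, 6] cursor@3
After 7 (delete_current): list=[70, 9, 2, 1, 4, 6] cursor@70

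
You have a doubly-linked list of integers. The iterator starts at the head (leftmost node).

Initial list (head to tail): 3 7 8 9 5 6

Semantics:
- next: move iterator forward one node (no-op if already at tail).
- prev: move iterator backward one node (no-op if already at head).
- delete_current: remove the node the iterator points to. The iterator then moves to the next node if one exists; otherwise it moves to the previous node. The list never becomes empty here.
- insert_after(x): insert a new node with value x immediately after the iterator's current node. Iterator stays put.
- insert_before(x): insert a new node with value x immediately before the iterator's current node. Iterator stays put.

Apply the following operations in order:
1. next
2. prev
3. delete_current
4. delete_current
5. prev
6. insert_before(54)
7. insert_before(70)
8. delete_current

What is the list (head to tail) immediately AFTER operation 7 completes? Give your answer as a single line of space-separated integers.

Answer: 54 70 8 9 5 6

Derivation:
After 1 (next): list=[3, 7, 8, 9, 5, 6] cursor@7
After 2 (prev): list=[3, 7, 8, 9, 5, 6] cursor@3
After 3 (delete_current): list=[7, 8, 9, 5, 6] cursor@7
After 4 (delete_current): list=[8, 9, 5, 6] cursor@8
After 5 (prev): list=[8, 9, 5, 6] cursor@8
After 6 (insert_before(54)): list=[54, 8, 9, 5, 6] cursor@8
After 7 (insert_before(70)): list=[54, 70, 8, 9, 5, 6] cursor@8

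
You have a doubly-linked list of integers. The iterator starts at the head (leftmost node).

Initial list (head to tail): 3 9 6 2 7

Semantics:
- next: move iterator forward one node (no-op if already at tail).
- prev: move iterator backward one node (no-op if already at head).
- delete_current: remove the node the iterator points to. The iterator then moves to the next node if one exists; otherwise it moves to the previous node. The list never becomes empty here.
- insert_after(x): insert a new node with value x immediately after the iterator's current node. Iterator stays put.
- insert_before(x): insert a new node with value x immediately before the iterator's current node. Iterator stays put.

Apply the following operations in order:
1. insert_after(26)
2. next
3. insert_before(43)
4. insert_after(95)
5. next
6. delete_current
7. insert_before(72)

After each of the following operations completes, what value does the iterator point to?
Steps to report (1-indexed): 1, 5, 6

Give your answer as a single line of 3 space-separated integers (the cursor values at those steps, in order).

After 1 (insert_after(26)): list=[3, 26, 9, 6, 2, 7] cursor@3
After 2 (next): list=[3, 26, 9, 6, 2, 7] cursor@26
After 3 (insert_before(43)): list=[3, 43, 26, 9, 6, 2, 7] cursor@26
After 4 (insert_after(95)): list=[3, 43, 26, 95, 9, 6, 2, 7] cursor@26
After 5 (next): list=[3, 43, 26, 95, 9, 6, 2, 7] cursor@95
After 6 (delete_current): list=[3, 43, 26, 9, 6, 2, 7] cursor@9
After 7 (insert_before(72)): list=[3, 43, 26, 72, 9, 6, 2, 7] cursor@9

Answer: 3 95 9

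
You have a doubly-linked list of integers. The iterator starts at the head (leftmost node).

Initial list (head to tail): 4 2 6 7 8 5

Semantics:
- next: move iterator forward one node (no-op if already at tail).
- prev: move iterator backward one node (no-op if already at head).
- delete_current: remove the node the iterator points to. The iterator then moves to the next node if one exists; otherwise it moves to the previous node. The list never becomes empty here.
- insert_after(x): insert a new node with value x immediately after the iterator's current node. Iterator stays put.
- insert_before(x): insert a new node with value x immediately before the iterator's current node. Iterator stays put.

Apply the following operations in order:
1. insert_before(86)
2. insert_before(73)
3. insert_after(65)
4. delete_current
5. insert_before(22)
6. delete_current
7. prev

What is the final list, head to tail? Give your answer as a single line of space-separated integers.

Answer: 86 73 22 2 6 7 8 5

Derivation:
After 1 (insert_before(86)): list=[86, 4, 2, 6, 7, 8, 5] cursor@4
After 2 (insert_before(73)): list=[86, 73, 4, 2, 6, 7, 8, 5] cursor@4
After 3 (insert_after(65)): list=[86, 73, 4, 65, 2, 6, 7, 8, 5] cursor@4
After 4 (delete_current): list=[86, 73, 65, 2, 6, 7, 8, 5] cursor@65
After 5 (insert_before(22)): list=[86, 73, 22, 65, 2, 6, 7, 8, 5] cursor@65
After 6 (delete_current): list=[86, 73, 22, 2, 6, 7, 8, 5] cursor@2
After 7 (prev): list=[86, 73, 22, 2, 6, 7, 8, 5] cursor@22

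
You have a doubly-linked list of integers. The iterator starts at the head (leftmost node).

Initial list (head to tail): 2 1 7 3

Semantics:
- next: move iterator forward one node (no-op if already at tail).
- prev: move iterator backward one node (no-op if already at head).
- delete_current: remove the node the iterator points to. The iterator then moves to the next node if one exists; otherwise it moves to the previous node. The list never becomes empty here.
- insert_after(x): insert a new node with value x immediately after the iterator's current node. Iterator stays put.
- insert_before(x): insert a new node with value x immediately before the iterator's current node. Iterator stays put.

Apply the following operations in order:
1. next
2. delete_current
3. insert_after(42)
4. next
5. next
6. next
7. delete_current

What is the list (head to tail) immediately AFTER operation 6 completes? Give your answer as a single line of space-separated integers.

Answer: 2 7 42 3

Derivation:
After 1 (next): list=[2, 1, 7, 3] cursor@1
After 2 (delete_current): list=[2, 7, 3] cursor@7
After 3 (insert_after(42)): list=[2, 7, 42, 3] cursor@7
After 4 (next): list=[2, 7, 42, 3] cursor@42
After 5 (next): list=[2, 7, 42, 3] cursor@3
After 6 (next): list=[2, 7, 42, 3] cursor@3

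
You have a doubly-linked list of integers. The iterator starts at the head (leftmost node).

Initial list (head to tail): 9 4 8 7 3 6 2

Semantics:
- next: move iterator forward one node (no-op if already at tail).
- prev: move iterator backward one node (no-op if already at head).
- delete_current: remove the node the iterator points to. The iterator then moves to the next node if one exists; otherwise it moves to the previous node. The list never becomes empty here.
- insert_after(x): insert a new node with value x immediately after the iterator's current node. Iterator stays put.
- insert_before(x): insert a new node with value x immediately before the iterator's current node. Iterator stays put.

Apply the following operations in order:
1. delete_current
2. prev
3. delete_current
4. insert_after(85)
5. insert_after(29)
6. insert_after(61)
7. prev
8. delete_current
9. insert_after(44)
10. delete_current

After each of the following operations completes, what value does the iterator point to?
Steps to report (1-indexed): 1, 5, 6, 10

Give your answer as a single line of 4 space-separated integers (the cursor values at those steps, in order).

Answer: 4 8 8 44

Derivation:
After 1 (delete_current): list=[4, 8, 7, 3, 6, 2] cursor@4
After 2 (prev): list=[4, 8, 7, 3, 6, 2] cursor@4
After 3 (delete_current): list=[8, 7, 3, 6, 2] cursor@8
After 4 (insert_after(85)): list=[8, 85, 7, 3, 6, 2] cursor@8
After 5 (insert_after(29)): list=[8, 29, 85, 7, 3, 6, 2] cursor@8
After 6 (insert_after(61)): list=[8, 61, 29, 85, 7, 3, 6, 2] cursor@8
After 7 (prev): list=[8, 61, 29, 85, 7, 3, 6, 2] cursor@8
After 8 (delete_current): list=[61, 29, 85, 7, 3, 6, 2] cursor@61
After 9 (insert_after(44)): list=[61, 44, 29, 85, 7, 3, 6, 2] cursor@61
After 10 (delete_current): list=[44, 29, 85, 7, 3, 6, 2] cursor@44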